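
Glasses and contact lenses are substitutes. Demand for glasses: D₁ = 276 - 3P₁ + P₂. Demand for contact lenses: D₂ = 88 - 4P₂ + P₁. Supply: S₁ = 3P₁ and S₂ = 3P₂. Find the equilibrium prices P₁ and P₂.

P₁ = 2020/41, P₂ = 804/41

Market 1: 276 - 3P₁ + P₂ = 3P₁ → 6P₁ - P₂ = 276.
Market 2: 7P₂ - P₁ = 88.
Eliminating P₂: 7×(1) + 1×(2) gives 41P₁ = 2020, so P₁ = 2020/41.
Back-substitute into (2): P₂ = (88 + 1×2020/41) / 7 = 804/41.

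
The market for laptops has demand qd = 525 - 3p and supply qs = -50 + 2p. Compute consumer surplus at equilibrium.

Equilibrium: 525 - 3p = -50 + 2p gives p* = 115, q* = 180.
Demand choke price (qd = 0): p = 175.
CS = ½(175 − 115)(180) = 5400.

Consumer surplus = 5400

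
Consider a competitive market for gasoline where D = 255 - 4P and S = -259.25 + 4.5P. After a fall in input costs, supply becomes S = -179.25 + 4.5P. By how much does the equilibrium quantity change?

Original equilibrium: P* = 60.5, Q* = 13.
New equilibrium: 255 - 4P = -179.25 + 4.5P, so 434.25 = 8.5P and P' = 1737/34; Q' = 255 − 4(1737/34) = 861/17.
Change in quantity: 861/17 − 13 = 640/17.

ΔQ = 640/17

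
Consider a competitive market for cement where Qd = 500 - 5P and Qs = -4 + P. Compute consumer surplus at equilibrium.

Consumer surplus = 640

Equilibrium: 500 - 5P = -4 + P gives P* = 84, Q* = 80.
Demand choke price (Qd = 0): P = 100.
CS = ½(100 − 84)(80) = 640.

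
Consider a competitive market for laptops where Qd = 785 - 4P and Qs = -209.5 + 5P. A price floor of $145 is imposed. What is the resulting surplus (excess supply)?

Equilibrium price would be P* = 110.5, so the floor at 145 binds.
At P = 145: Qd = 205, Qs = 515.5.
Surplus = 515.5 − 205 = 310.5.

Surplus = 310.5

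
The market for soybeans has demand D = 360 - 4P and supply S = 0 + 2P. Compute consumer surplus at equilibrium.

Consumer surplus = 1800

Equilibrium: 360 - 4P = 0 + 2P gives P* = 60, Q* = 120.
Demand choke price (D = 0): P = 90.
CS = ½(90 − 60)(120) = 1800.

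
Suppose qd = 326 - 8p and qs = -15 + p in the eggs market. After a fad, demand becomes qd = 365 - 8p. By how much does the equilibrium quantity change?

Original equilibrium: p* = 341/9, q* = 206/9.
New equilibrium: 365 - 8p = -15 + p, so 380 = 9p and p' = 380/9; q' = 365 − 8(380/9) = 245/9.
Change in quantity: 245/9 − 206/9 = 13/3.

Δq = 13/3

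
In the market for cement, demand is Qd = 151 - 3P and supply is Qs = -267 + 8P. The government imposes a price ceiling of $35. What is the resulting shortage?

Equilibrium price would be P* = 38, so the ceiling at 35 binds.
At P = 35: Qd = 151 − 3(35) = 46, Qs = -267 + 8(35) = 13.
Shortage = 46 − 13 = 33.

Shortage = 33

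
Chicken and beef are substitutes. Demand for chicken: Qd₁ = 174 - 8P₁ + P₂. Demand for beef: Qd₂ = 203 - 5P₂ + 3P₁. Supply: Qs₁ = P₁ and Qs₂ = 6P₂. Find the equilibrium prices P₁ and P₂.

P₁ = 2117/96, P₂ = 24.46875

Market 1: 174 - 8P₁ + P₂ = P₁ → 9P₁ - P₂ = 174.
Market 2: 11P₂ - 3P₁ = 203.
Eliminating P₂: 11×(1) + 1×(2) gives 96P₁ = 2117, so P₁ = 2117/96.
Back-substitute into (2): P₂ = (203 + 3×2117/96) / 11 = 24.46875.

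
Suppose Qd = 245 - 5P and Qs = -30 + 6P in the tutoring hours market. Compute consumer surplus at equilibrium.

Equilibrium: 245 - 5P = -30 + 6P gives P* = 25, Q* = 120.
Demand choke price (Qd = 0): P = 49.
CS = ½(49 − 25)(120) = 1440.

Consumer surplus = 1440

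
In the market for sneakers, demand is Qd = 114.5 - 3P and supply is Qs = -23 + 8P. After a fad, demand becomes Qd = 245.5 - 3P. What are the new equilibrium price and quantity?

Original equilibrium: P* = 12.5, Q* = 77.
New equilibrium: 245.5 - 3P = -23 + 8P, so 268.5 = 11P and P' = 537/22; Q' = 245.5 − 3(537/22) = 1895/11.

P' = 537/22, Q' = 1895/11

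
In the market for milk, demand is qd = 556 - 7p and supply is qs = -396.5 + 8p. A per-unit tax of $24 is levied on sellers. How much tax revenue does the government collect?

Pre-tax equilibrium: p* = 63.5, q* = 111.5.
Tax on sellers shifts supply to qs = -396.5 + 8(p − 24) = -588.5 + 8p.
556 - 7p = -588.5 + 8p gives buyer price pb = 76.3; sellers receive ps = 76.3 − 24 = 52.3.
New quantity: q = 556 − 7(76.3) = 21.9.
Revenue = 24 × 21.9 = 525.6.

Tax revenue = 525.6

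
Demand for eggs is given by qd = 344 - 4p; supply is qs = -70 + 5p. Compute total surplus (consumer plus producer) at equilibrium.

Equilibrium: 344 - 4p = -70 + 5p gives p* = 46, q* = 160.
Demand choke price: p = 86; supply starts at p = 14.
CS = ½(86 − 46)(160) = 3200; PS = ½(46 − 14)(160) = 2560.

Total surplus = 5760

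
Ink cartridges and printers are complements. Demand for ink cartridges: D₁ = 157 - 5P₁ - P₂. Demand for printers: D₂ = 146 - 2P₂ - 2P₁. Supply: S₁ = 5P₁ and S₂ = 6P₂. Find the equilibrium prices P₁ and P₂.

P₁ = 185/13, P₂ = 191/13

Market 1: 157 - 5P₁ - P₂ = 5P₁ → 10P₁ + P₂ = 157.
Market 2: 8P₂ + 2P₁ = 146.
Eliminating P₂: 8×(1) − 1×(2) gives 78P₁ = 1110, so P₁ = 185/13.
Back-substitute into (2): P₂ = (146 − 2×185/13) / 8 = 191/13.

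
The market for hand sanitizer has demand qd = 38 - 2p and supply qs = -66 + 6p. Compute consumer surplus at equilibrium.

Consumer surplus = 36

Equilibrium: 38 - 2p = -66 + 6p gives p* = 13, q* = 12.
Demand choke price (qd = 0): p = 19.
CS = ½(19 − 13)(12) = 36.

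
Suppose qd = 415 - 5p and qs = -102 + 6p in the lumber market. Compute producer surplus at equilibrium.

Equilibrium: 415 - 5p = -102 + 6p gives p* = 47, q* = 180.
Supply starts at p = 17 (where qs = 0).
PS = ½(47 − 17)(180) = 2700.

Producer surplus = 2700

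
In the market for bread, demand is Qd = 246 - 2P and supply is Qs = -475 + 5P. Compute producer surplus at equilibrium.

Equilibrium: 246 - 2P = -475 + 5P gives P* = 103, Q* = 40.
Supply starts at P = 95 (where Qs = 0).
PS = ½(103 − 95)(40) = 160.

Producer surplus = 160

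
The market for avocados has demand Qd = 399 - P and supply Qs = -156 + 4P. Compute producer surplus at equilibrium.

Producer surplus = 10368

Equilibrium: 399 - P = -156 + 4P gives P* = 111, Q* = 288.
Supply starts at P = 39 (where Qs = 0).
PS = ½(111 − 39)(288) = 10368.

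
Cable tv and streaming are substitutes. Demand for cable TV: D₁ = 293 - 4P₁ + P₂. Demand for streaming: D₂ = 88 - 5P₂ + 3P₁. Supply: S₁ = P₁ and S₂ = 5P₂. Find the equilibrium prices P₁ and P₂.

P₁ = 3018/47, P₂ = 1319/47

Market 1: 293 - 4P₁ + P₂ = P₁ → 5P₁ - P₂ = 293.
Market 2: 10P₂ - 3P₁ = 88.
Eliminating P₂: 10×(1) + 1×(2) gives 47P₁ = 3018, so P₁ = 3018/47.
Back-substitute into (2): P₂ = (88 + 3×3018/47) / 10 = 1319/47.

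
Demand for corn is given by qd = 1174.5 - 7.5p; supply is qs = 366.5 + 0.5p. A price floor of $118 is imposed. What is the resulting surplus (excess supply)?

Equilibrium price would be p* = 101, so the floor at 118 binds.
At p = 118: qd = 289.5, qs = 425.5.
Surplus = 425.5 − 289.5 = 136.

Surplus = 136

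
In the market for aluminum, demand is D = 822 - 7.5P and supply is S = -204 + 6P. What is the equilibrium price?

P* = 76

Set D = S: 822 - 7.5P = -204 + 6P.
1026 = 13.5P, so P* = 76.
Q* = 822 − 7.5(76) = 252.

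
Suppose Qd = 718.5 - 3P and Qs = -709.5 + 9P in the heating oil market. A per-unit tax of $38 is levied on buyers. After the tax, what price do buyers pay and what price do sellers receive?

Pre-tax equilibrium: P* = 119, Q* = 361.5.
Tax on buyers shifts demand to Qd = 718.5 − 3(P + 38) = 604.5 - 3P.
604.5 - 3P = -709.5 + 9P gives seller price Ps = 109.5; buyers pay Pb = 109.5 + 38 = 147.5.
New quantity: Q = 718.5 − 3(147.5) = 276.

Buyers pay $147.5, sellers receive $109.5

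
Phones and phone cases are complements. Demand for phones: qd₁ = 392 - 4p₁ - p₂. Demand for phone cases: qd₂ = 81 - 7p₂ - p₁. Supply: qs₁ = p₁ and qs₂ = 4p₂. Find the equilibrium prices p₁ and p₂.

p₁ = 4231/54, p₂ = 13/54

Market 1: 392 - 4p₁ - p₂ = p₁ → 5p₁ + p₂ = 392.
Market 2: 11p₂ + p₁ = 81.
Eliminating p₂: 11×(1) − 1×(2) gives 54p₁ = 4231, so p₁ = 4231/54.
Back-substitute into (2): p₂ = (81 − 1×4231/54) / 11 = 13/54.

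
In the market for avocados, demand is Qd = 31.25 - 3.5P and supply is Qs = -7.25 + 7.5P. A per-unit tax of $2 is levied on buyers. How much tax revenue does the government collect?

Pre-tax equilibrium: P* = 3.5, Q* = 19.
Tax on buyers shifts demand to Qd = 31.25 − 3.5(P + 2) = 24.25 - 3.5P.
24.25 - 3.5P = -7.25 + 7.5P gives seller price Ps = 63/22; buyers pay Pb = 63/22 + 2 = 107/22.
New quantity: Q = 31.25 − 3.5(107/22) = 313/22.
Revenue = 2 × 313/22 = 313/11.

Tax revenue = 313/11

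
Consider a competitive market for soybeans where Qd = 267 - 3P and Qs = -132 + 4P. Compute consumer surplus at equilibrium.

Consumer surplus = 1536

Equilibrium: 267 - 3P = -132 + 4P gives P* = 57, Q* = 96.
Demand choke price (Qd = 0): P = 89.
CS = ½(89 − 57)(96) = 1536.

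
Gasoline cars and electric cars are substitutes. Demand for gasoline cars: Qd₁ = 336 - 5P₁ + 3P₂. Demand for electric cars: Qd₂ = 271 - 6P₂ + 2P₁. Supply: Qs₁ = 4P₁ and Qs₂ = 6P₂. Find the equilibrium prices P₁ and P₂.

P₁ = 47.5, P₂ = 30.5

Market 1: 336 - 5P₁ + 3P₂ = 4P₁ → 9P₁ - 3P₂ = 336.
Market 2: 12P₂ - 2P₁ = 271.
Eliminating P₂: 12×(1) + 3×(2) gives 102P₁ = 4845, so P₁ = 47.5.
Back-substitute into (2): P₂ = (271 + 2×47.5) / 12 = 30.5.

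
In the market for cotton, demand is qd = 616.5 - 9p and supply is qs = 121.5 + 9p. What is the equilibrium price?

Set qd = qs: 616.5 - 9p = 121.5 + 9p.
495 = 18p, so p* = 27.5.
q* = 616.5 − 9(27.5) = 369.

p* = 27.5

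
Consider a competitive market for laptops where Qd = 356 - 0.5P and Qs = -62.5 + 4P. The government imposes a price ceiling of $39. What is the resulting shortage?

Shortage = 243

Equilibrium price would be P* = 93, so the ceiling at 39 binds.
At P = 39: Qd = 356 − 0.5(39) = 336.5, Qs = -62.5 + 4(39) = 93.5.
Shortage = 336.5 − 93.5 = 243.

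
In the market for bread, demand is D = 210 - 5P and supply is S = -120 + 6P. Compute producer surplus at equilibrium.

Producer surplus = 300

Equilibrium: 210 - 5P = -120 + 6P gives P* = 30, Q* = 60.
Supply starts at P = 20 (where S = 0).
PS = ½(30 − 20)(60) = 300.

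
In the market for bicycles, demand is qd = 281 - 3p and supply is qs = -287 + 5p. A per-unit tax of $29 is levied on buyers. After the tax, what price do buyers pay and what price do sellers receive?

Buyers pay $89.125, sellers receive $60.125

Pre-tax equilibrium: p* = 71, q* = 68.
Tax on buyers shifts demand to qd = 281 − 3(p + 29) = 194 - 3p.
194 - 3p = -287 + 5p gives seller price ps = 60.125; buyers pay pb = 60.125 + 29 = 89.125.
New quantity: q = 281 − 3(89.125) = 13.625.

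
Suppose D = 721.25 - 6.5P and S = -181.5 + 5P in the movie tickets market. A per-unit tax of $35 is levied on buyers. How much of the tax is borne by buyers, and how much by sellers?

Buyers bear 350/23, sellers bear 455/23

Pre-tax equilibrium: P* = 78.5, Q* = 211.
Tax on buyers shifts demand to D = 721.25 − 6.5(P + 35) = 493.75 - 6.5P.
493.75 - 6.5P = -181.5 + 5P gives seller price Ps = 2701/46; buyers pay Pb = 2701/46 + 35 = 4311/46.
New quantity: Q = 721.25 − 6.5(4311/46) = 2578/23.
Buyer burden = 4311/46 − 78.5 = 350/23; seller burden = 78.5 − 2701/46 = 455/23.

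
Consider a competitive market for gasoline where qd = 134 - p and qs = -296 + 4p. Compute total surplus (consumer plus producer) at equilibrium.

Equilibrium: 134 - p = -296 + 4p gives p* = 86, q* = 48.
Demand choke price: p = 134; supply starts at p = 74.
CS = ½(134 − 86)(48) = 1152; PS = ½(86 − 74)(48) = 288.

Total surplus = 1440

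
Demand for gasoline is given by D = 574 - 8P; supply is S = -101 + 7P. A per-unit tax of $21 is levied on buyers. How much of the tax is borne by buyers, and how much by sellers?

Pre-tax equilibrium: P* = 45, Q* = 214.
Tax on buyers shifts demand to D = 574 − 8(P + 21) = 406 - 8P.
406 - 8P = -101 + 7P gives seller price Ps = 33.8; buyers pay Pb = 33.8 + 21 = 54.8.
New quantity: Q = 574 − 8(54.8) = 135.6.
Buyer burden = 54.8 − 45 = 9.8; seller burden = 45 − 33.8 = 11.2.

Buyers bear $9.8, sellers bear $11.2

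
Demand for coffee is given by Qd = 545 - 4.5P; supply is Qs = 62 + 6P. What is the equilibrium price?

P* = 46

Set Qd = Qs: 545 - 4.5P = 62 + 6P.
483 = 10.5P, so P* = 46.
Q* = 545 − 4.5(46) = 338.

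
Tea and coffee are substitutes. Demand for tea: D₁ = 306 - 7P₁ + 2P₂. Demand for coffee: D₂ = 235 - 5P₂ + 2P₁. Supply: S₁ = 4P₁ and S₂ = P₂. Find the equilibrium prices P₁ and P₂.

Market 1: 306 - 7P₁ + 2P₂ = 4P₁ → 11P₁ - 2P₂ = 306.
Market 2: 6P₂ - 2P₁ = 235.
Eliminating P₂: 6×(1) + 2×(2) gives 62P₁ = 2306, so P₁ = 1153/31.
Back-substitute into (2): P₂ = (235 + 2×1153/31) / 6 = 3197/62.

P₁ = 1153/31, P₂ = 3197/62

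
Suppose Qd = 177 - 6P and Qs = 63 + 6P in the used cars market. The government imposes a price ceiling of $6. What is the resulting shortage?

Shortage = 42

Equilibrium price would be P* = 9.5, so the ceiling at 6 binds.
At P = 6: Qd = 177 − 6(6) = 141, Qs = 63 + 6(6) = 99.
Shortage = 141 − 99 = 42.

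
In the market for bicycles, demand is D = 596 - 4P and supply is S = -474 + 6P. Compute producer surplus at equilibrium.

Equilibrium: 596 - 4P = -474 + 6P gives P* = 107, Q* = 168.
Supply starts at P = 79 (where S = 0).
PS = ½(107 − 79)(168) = 2352.

Producer surplus = 2352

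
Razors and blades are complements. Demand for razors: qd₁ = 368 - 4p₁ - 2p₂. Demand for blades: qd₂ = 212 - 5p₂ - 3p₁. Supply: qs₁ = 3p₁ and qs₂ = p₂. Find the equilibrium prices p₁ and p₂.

Market 1: 368 - 4p₁ - 2p₂ = 3p₁ → 7p₁ + 2p₂ = 368.
Market 2: 6p₂ + 3p₁ = 212.
Eliminating p₂: 6×(1) − 2×(2) gives 36p₁ = 1784, so p₁ = 446/9.
Back-substitute into (2): p₂ = (212 − 3×446/9) / 6 = 95/9.

p₁ = 446/9, p₂ = 95/9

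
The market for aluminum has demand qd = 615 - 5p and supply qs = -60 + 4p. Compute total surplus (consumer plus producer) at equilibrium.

Total surplus = 12960

Equilibrium: 615 - 5p = -60 + 4p gives p* = 75, q* = 240.
Demand choke price: p = 123; supply starts at p = 15.
CS = ½(123 − 75)(240) = 5760; PS = ½(75 − 15)(240) = 7200.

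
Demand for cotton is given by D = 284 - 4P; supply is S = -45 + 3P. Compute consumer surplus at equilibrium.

Consumer surplus = 1152

Equilibrium: 284 - 4P = -45 + 3P gives P* = 47, Q* = 96.
Demand choke price (D = 0): P = 71.
CS = ½(71 − 47)(96) = 1152.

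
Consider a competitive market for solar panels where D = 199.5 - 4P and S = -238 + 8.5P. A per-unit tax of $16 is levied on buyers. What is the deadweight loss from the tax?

Pre-tax equilibrium: P* = 35, Q* = 59.5.
Tax on buyers shifts demand to D = 199.5 − 4(P + 16) = 135.5 - 4P.
135.5 - 4P = -238 + 8.5P gives seller price Ps = 29.88; buyers pay Pb = 29.88 + 16 = 45.88.
New quantity: Q = 199.5 − 4(45.88) = 15.98.
DWL = ½ × 16 × (59.5 − 15.98) = 348.16.

Deadweight loss = 348.16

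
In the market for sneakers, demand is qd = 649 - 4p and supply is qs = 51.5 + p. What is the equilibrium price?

p* = 119.5

Set qd = qs: 649 - 4p = 51.5 + p.
597.5 = 5p, so p* = 119.5.
q* = 649 − 4(119.5) = 171.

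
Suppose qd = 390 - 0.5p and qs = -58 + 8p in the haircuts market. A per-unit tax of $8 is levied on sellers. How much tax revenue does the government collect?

Pre-tax equilibrium: p* = 896/17, q* = 6182/17.
Tax on sellers shifts supply to qs = -58 + 8(p − 8) = -122 + 8p.
390 - 0.5p = -122 + 8p gives buyer price pb = 1024/17; sellers receive ps = 1024/17 − 8 = 888/17.
New quantity: q = 390 − 0.5(1024/17) = 6118/17.
Revenue = 8 × 6118/17 = 48944/17.

Tax revenue = 48944/17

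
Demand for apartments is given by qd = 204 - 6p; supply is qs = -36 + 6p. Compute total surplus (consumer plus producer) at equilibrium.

Total surplus = 1176

Equilibrium: 204 - 6p = -36 + 6p gives p* = 20, q* = 84.
Demand choke price: p = 34; supply starts at p = 6.
CS = ½(34 − 20)(84) = 588; PS = ½(20 − 6)(84) = 588.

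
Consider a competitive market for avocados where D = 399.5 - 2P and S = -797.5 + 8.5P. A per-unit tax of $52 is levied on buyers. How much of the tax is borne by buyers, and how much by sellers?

Buyers bear 884/21, sellers bear 208/21

Pre-tax equilibrium: P* = 114, Q* = 171.5.
Tax on buyers shifts demand to D = 399.5 − 2(P + 52) = 295.5 - 2P.
295.5 - 2P = -797.5 + 8.5P gives seller price Ps = 2186/21; buyers pay Pb = 2186/21 + 52 = 3278/21.
New quantity: Q = 399.5 − 2(3278/21) = 3667/42.
Buyer burden = 3278/21 − 114 = 884/21; seller burden = 114 − 2186/21 = 208/21.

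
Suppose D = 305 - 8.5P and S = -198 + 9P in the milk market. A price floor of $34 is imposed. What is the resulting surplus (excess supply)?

Equilibrium price would be P* = 1006/35, so the floor at 34 binds.
At P = 34: D = 16, S = 108.
Surplus = 108 − 16 = 92.

Surplus = 92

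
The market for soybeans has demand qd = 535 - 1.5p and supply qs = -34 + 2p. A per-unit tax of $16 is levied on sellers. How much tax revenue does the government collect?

Tax revenue = 31072/7

Pre-tax equilibrium: p* = 1138/7, q* = 2038/7.
Tax on sellers shifts supply to qs = -34 + 2(p − 16) = -66 + 2p.
535 - 1.5p = -66 + 2p gives buyer price pb = 1202/7; sellers receive ps = 1202/7 − 16 = 1090/7.
New quantity: q = 535 − 1.5(1202/7) = 1942/7.
Revenue = 16 × 1942/7 = 31072/7.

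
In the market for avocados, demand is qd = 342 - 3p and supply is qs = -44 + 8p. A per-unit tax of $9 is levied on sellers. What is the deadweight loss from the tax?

Deadweight loss = 972/11

Pre-tax equilibrium: p* = 386/11, q* = 2604/11.
Tax on sellers shifts supply to qs = -44 + 8(p − 9) = -116 + 8p.
342 - 3p = -116 + 8p gives buyer price pb = 458/11; sellers receive ps = 458/11 − 9 = 359/11.
New quantity: q = 342 − 3(458/11) = 2388/11.
DWL = ½ × 9 × (2604/11 − 2388/11) = 972/11.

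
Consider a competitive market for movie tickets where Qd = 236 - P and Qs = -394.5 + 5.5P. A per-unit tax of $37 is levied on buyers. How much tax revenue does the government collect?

Pre-tax equilibrium: P* = 97, Q* = 139.
Tax on buyers shifts demand to Qd = 236 − 1(P + 37) = 199 - P.
199 - P = -394.5 + 5.5P gives seller price Ps = 1187/13; buyers pay Pb = 1187/13 + 37 = 1668/13.
New quantity: Q = 236 − 1(1668/13) = 1400/13.
Revenue = 37 × 1400/13 = 51800/13.

Tax revenue = 51800/13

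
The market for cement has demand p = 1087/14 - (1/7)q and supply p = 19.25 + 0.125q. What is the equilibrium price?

Set the two price expressions equal: 1087/14 - (1/7)q = 19.25 + 0.125q.
1635/28 = (15/56)q, so q* = 218.
p* = 1087/14 − (1/7)(218) = 46.5.

p* = 46.5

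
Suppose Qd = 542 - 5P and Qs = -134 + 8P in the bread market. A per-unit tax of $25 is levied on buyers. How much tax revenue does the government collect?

Tax revenue = 66650/13

Pre-tax equilibrium: P* = 52, Q* = 282.
Tax on buyers shifts demand to Qd = 542 − 5(P + 25) = 417 - 5P.
417 - 5P = -134 + 8P gives seller price Ps = 551/13; buyers pay Pb = 551/13 + 25 = 876/13.
New quantity: Q = 542 − 5(876/13) = 2666/13.
Revenue = 25 × 2666/13 = 66650/13.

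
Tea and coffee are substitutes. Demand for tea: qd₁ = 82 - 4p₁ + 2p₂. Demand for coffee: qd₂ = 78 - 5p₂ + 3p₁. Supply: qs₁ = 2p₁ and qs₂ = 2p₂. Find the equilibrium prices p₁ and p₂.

p₁ = 365/18, p₂ = 119/6

Market 1: 82 - 4p₁ + 2p₂ = 2p₁ → 6p₁ - 2p₂ = 82.
Market 2: 7p₂ - 3p₁ = 78.
Eliminating p₂: 7×(1) + 2×(2) gives 36p₁ = 730, so p₁ = 365/18.
Back-substitute into (2): p₂ = (78 + 3×365/18) / 7 = 119/6.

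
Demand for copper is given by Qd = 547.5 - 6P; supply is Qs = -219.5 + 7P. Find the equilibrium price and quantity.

P* = 59, Q* = 193.5

Set Qd = Qs: 547.5 - 6P = -219.5 + 7P.
767 = 13P, so P* = 59.
Q* = 547.5 − 6(59) = 193.5.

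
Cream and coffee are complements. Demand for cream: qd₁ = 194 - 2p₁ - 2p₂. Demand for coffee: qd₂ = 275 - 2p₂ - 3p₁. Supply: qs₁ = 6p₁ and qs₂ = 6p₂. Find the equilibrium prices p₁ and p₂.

Market 1: 194 - 2p₁ - 2p₂ = 6p₁ → 8p₁ + 2p₂ = 194.
Market 2: 8p₂ + 3p₁ = 275.
Eliminating p₂: 8×(1) − 2×(2) gives 58p₁ = 1002, so p₁ = 501/29.
Back-substitute into (2): p₂ = (275 − 3×501/29) / 8 = 809/29.

p₁ = 501/29, p₂ = 809/29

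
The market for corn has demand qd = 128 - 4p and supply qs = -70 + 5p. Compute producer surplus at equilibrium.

Equilibrium: 128 - 4p = -70 + 5p gives p* = 22, q* = 40.
Supply starts at p = 14 (where qs = 0).
PS = ½(22 − 14)(40) = 160.

Producer surplus = 160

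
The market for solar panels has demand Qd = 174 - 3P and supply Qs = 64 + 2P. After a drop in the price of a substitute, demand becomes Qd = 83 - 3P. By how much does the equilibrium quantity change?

ΔQ = -36.4

Original equilibrium: P* = 22, Q* = 108.
New equilibrium: 83 - 3P = 64 + 2P, so 19 = 5P and P' = 3.8; Q' = 83 − 3(3.8) = 71.6.
Change in quantity: 71.6 − 108 = -36.4.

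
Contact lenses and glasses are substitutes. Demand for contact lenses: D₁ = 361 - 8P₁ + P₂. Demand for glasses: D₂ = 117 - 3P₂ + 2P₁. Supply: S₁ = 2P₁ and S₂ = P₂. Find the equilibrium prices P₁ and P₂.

P₁ = 1561/38, P₂ = 946/19

Market 1: 361 - 8P₁ + P₂ = 2P₁ → 10P₁ - P₂ = 361.
Market 2: 4P₂ - 2P₁ = 117.
Eliminating P₂: 4×(1) + 1×(2) gives 38P₁ = 1561, so P₁ = 1561/38.
Back-substitute into (2): P₂ = (117 + 2×1561/38) / 4 = 946/19.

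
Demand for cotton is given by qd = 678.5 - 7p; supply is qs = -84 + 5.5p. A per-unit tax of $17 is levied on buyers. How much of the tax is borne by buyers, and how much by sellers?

Pre-tax equilibrium: p* = 61, q* = 251.5.
Tax on buyers shifts demand to qd = 678.5 − 7(p + 17) = 559.5 - 7p.
559.5 - 7p = -84 + 5.5p gives seller price ps = 51.48; buyers pay pb = 51.48 + 17 = 68.48.
New quantity: q = 678.5 − 7(68.48) = 199.14.
Buyer burden = 68.48 − 61 = 7.48; seller burden = 61 − 51.48 = 9.52.

Buyers bear $7.48, sellers bear $9.52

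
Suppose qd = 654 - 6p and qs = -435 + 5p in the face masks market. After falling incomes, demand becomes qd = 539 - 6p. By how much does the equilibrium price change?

Original equilibrium: p* = 99, q* = 60.
New equilibrium: 539 - 6p = -435 + 5p, so 974 = 11p and p' = 974/11; q' = 539 − 6(974/11) = 85/11.
Change in price: 974/11 − 99 = -115/11.

Δp = -115/11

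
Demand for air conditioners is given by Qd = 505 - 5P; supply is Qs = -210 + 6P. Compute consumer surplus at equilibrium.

Consumer surplus = 3240

Equilibrium: 505 - 5P = -210 + 6P gives P* = 65, Q* = 180.
Demand choke price (Qd = 0): P = 101.
CS = ½(101 − 65)(180) = 3240.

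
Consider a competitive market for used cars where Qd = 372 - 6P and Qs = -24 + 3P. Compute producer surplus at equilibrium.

Equilibrium: 372 - 6P = -24 + 3P gives P* = 44, Q* = 108.
Supply starts at P = 8 (where Qs = 0).
PS = ½(44 − 8)(108) = 1944.

Producer surplus = 1944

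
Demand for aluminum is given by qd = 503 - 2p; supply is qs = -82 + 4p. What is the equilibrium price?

p* = 97.5

Set qd = qs: 503 - 2p = -82 + 4p.
585 = 6p, so p* = 97.5.
q* = 503 − 2(97.5) = 308.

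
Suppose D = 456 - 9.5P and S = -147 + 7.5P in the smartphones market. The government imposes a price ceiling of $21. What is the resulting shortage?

Shortage = 246

Equilibrium price would be P* = 603/17, so the ceiling at 21 binds.
At P = 21: D = 456 − 9.5(21) = 256.5, S = -147 + 7.5(21) = 10.5.
Shortage = 256.5 − 10.5 = 246.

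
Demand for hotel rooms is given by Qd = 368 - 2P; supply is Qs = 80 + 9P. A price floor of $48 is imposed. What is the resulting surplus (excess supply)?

Equilibrium price would be P* = 288/11, so the floor at 48 binds.
At P = 48: Qd = 272, Qs = 512.
Surplus = 512 − 272 = 240.

Surplus = 240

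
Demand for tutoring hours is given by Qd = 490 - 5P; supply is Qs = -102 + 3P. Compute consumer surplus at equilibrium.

Consumer surplus = 1440

Equilibrium: 490 - 5P = -102 + 3P gives P* = 74, Q* = 120.
Demand choke price (Qd = 0): P = 98.
CS = ½(98 − 74)(120) = 1440.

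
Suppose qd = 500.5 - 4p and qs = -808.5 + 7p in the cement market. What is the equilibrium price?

Set qd = qs: 500.5 - 4p = -808.5 + 7p.
1309 = 11p, so p* = 119.
q* = 500.5 − 4(119) = 24.5.

p* = 119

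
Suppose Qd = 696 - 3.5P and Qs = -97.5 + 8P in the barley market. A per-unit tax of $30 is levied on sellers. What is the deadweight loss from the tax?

Pre-tax equilibrium: P* = 69, Q* = 454.5.
Tax on sellers shifts supply to Qs = -97.5 + 8(P − 30) = -337.5 + 8P.
696 - 3.5P = -337.5 + 8P gives buyer price Pb = 2067/23; sellers receive Ps = 2067/23 − 30 = 1377/23.
New quantity: Q = 696 − 3.5(2067/23) = 17547/46.
DWL = ½ × 30 × (454.5 − 17547/46) = 25200/23.

Deadweight loss = 25200/23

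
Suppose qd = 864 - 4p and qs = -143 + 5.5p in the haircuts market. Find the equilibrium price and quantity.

p* = 106, q* = 440

Set qd = qs: 864 - 4p = -143 + 5.5p.
1007 = 9.5p, so p* = 106.
q* = 864 − 4(106) = 440.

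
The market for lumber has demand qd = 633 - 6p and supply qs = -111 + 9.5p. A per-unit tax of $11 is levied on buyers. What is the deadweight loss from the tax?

Pre-tax equilibrium: p* = 48, q* = 345.
Tax on buyers shifts demand to qd = 633 − 6(p + 11) = 567 - 6p.
567 - 6p = -111 + 9.5p gives seller price ps = 1356/31; buyers pay pb = 1356/31 + 11 = 1697/31.
New quantity: q = 633 − 6(1697/31) = 9441/31.
DWL = ½ × 11 × (345 − 9441/31) = 6897/31.

Deadweight loss = 6897/31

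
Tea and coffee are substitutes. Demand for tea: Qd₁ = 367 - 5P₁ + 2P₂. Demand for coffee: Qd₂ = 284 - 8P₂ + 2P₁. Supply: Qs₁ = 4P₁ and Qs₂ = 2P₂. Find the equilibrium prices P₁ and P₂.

P₁ = 2119/43, P₂ = 1645/43

Market 1: 367 - 5P₁ + 2P₂ = 4P₁ → 9P₁ - 2P₂ = 367.
Market 2: 10P₂ - 2P₁ = 284.
Eliminating P₂: 10×(1) + 2×(2) gives 86P₁ = 4238, so P₁ = 2119/43.
Back-substitute into (2): P₂ = (284 + 2×2119/43) / 10 = 1645/43.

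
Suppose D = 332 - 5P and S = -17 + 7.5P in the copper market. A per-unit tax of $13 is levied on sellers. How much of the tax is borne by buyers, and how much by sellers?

Pre-tax equilibrium: P* = 27.92, Q* = 192.4.
Tax on sellers shifts supply to S = -17 + 7.5(P − 13) = -114.5 + 7.5P.
332 - 5P = -114.5 + 7.5P gives buyer price Pb = 35.72; sellers receive Ps = 35.72 − 13 = 22.72.
New quantity: Q = 332 − 5(35.72) = 153.4.
Buyer burden = 35.72 − 27.92 = 7.8; seller burden = 27.92 − 22.72 = 5.2.

Buyers bear $7.8, sellers bear $5.2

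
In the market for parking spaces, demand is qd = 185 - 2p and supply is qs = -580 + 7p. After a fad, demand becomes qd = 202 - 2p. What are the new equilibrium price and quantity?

Original equilibrium: p* = 85, q* = 15.
New equilibrium: 202 - 2p = -580 + 7p, so 782 = 9p and p' = 782/9; q' = 202 − 2(782/9) = 254/9.

p' = 782/9, q' = 254/9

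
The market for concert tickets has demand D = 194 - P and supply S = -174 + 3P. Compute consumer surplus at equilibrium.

Consumer surplus = 5202

Equilibrium: 194 - P = -174 + 3P gives P* = 92, Q* = 102.
Demand choke price (D = 0): P = 194.
CS = ½(194 − 92)(102) = 5202.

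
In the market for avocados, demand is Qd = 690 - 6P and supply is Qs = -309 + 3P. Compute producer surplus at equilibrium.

Producer surplus = 96

Equilibrium: 690 - 6P = -309 + 3P gives P* = 111, Q* = 24.
Supply starts at P = 103 (where Qs = 0).
PS = ½(111 − 103)(24) = 96.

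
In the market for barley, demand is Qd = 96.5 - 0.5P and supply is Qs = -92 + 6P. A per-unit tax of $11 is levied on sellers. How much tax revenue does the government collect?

Pre-tax equilibrium: P* = 29, Q* = 82.
Tax on sellers shifts supply to Qs = -92 + 6(P − 11) = -158 + 6P.
96.5 - 0.5P = -158 + 6P gives buyer price Pb = 509/13; sellers receive Ps = 509/13 − 11 = 366/13.
New quantity: Q = 96.5 − 0.5(509/13) = 1000/13.
Revenue = 11 × 1000/13 = 11000/13.

Tax revenue = 11000/13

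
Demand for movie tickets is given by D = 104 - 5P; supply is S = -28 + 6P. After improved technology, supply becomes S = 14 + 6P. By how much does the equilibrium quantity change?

Original equilibrium: P* = 12, Q* = 44.
New equilibrium: 104 - 5P = 14 + 6P, so 90 = 11P and P' = 90/11; Q' = 104 − 5(90/11) = 694/11.
Change in quantity: 694/11 − 44 = 210/11.

ΔQ = 210/11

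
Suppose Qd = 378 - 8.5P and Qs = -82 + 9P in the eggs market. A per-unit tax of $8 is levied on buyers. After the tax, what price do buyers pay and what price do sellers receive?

Buyers pay $30.4, sellers receive $22.4

Pre-tax equilibrium: P* = 184/7, Q* = 1082/7.
Tax on buyers shifts demand to Qd = 378 − 8.5(P + 8) = 310 - 8.5P.
310 - 8.5P = -82 + 9P gives seller price Ps = 22.4; buyers pay Pb = 22.4 + 8 = 30.4.
New quantity: Q = 378 − 8.5(30.4) = 119.6.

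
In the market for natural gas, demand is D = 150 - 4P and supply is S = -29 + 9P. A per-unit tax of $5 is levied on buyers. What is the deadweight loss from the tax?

Deadweight loss = 450/13

Pre-tax equilibrium: P* = 179/13, Q* = 1234/13.
Tax on buyers shifts demand to D = 150 − 4(P + 5) = 130 - 4P.
130 - 4P = -29 + 9P gives seller price Ps = 159/13; buyers pay Pb = 159/13 + 5 = 224/13.
New quantity: Q = 150 − 4(224/13) = 1054/13.
DWL = ½ × 5 × (1234/13 − 1054/13) = 450/13.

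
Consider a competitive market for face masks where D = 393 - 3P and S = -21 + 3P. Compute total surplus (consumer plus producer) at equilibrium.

Equilibrium: 393 - 3P = -21 + 3P gives P* = 69, Q* = 186.
Demand choke price: P = 131; supply starts at P = 7.
CS = ½(131 − 69)(186) = 5766; PS = ½(69 − 7)(186) = 5766.

Total surplus = 11532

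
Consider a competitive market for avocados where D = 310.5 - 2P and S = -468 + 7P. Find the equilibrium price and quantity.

P* = 86.5, Q* = 137.5

Set D = S: 310.5 - 2P = -468 + 7P.
778.5 = 9P, so P* = 86.5.
Q* = 310.5 − 2(86.5) = 137.5.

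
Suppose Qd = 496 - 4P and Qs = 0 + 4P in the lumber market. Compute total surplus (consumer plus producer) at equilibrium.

Total surplus = 15376

Equilibrium: 496 - 4P = 0 + 4P gives P* = 62, Q* = 248.
Demand choke price: P = 124; supply starts at P = 0.
CS = ½(124 − 62)(248) = 7688; PS = ½(62 − 0)(248) = 7688.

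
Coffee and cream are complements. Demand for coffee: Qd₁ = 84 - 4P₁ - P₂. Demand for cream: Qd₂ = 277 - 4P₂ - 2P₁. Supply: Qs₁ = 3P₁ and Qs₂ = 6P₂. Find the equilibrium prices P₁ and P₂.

P₁ = 563/68, P₂ = 1771/68

Market 1: 84 - 4P₁ - P₂ = 3P₁ → 7P₁ + P₂ = 84.
Market 2: 10P₂ + 2P₁ = 277.
Eliminating P₂: 10×(1) − 1×(2) gives 68P₁ = 563, so P₁ = 563/68.
Back-substitute into (2): P₂ = (277 − 2×563/68) / 10 = 1771/68.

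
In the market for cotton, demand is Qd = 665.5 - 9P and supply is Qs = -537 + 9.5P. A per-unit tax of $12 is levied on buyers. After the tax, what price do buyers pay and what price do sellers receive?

Pre-tax equilibrium: P* = 65, Q* = 80.5.
Tax on buyers shifts demand to Qd = 665.5 − 9(P + 12) = 557.5 - 9P.
557.5 - 9P = -537 + 9.5P gives seller price Ps = 2189/37; buyers pay Pb = 2189/37 + 12 = 2633/37.
New quantity: Q = 665.5 − 9(2633/37) = 1853/74.

Buyers pay 2633/37, sellers receive 2189/37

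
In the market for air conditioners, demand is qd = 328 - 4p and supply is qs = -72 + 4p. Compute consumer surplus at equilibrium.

Equilibrium: 328 - 4p = -72 + 4p gives p* = 50, q* = 128.
Demand choke price (qd = 0): p = 82.
CS = ½(82 − 50)(128) = 2048.

Consumer surplus = 2048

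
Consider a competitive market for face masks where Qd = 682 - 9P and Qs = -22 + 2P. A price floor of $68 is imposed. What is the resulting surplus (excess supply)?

Surplus = 44

Equilibrium price would be P* = 64, so the floor at 68 binds.
At P = 68: Qd = 70, Qs = 114.
Surplus = 114 − 70 = 44.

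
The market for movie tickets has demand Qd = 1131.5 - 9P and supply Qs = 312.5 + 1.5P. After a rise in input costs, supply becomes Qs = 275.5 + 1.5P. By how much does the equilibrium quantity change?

ΔQ = -222/7

Original equilibrium: P* = 78, Q* = 429.5.
New equilibrium: 1131.5 - 9P = 275.5 + 1.5P, so 856 = 10.5P and P' = 1712/21; Q' = 1131.5 − 9(1712/21) = 5569/14.
Change in quantity: 5569/14 − 429.5 = -222/7.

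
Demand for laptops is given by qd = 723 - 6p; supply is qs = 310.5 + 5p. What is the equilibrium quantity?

Set qd = qs: 723 - 6p = 310.5 + 5p.
412.5 = 11p, so p* = 37.5.
q* = 723 − 6(37.5) = 498.

q* = 498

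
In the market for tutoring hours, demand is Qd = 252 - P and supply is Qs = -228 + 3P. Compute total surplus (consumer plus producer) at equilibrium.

Equilibrium: 252 - P = -228 + 3P gives P* = 120, Q* = 132.
Demand choke price: P = 252; supply starts at P = 76.
CS = ½(252 − 120)(132) = 8712; PS = ½(120 − 76)(132) = 2904.

Total surplus = 11616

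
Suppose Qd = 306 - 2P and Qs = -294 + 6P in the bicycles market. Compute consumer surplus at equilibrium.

Consumer surplus = 6084

Equilibrium: 306 - 2P = -294 + 6P gives P* = 75, Q* = 156.
Demand choke price (Qd = 0): P = 153.
CS = ½(153 − 75)(156) = 6084.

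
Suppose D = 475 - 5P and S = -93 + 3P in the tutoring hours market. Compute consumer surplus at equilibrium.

Consumer surplus = 1440

Equilibrium: 475 - 5P = -93 + 3P gives P* = 71, Q* = 120.
Demand choke price (D = 0): P = 95.
CS = ½(95 − 71)(120) = 1440.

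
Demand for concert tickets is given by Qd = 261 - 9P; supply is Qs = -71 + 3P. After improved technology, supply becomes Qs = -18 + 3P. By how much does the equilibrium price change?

Original equilibrium: P* = 83/3, Q* = 12.
New equilibrium: 261 - 9P = -18 + 3P, so 279 = 12P and P' = 23.25; Q' = 261 − 9(23.25) = 51.75.
Change in price: 23.25 − 83/3 = -53/12.

ΔP = -53/12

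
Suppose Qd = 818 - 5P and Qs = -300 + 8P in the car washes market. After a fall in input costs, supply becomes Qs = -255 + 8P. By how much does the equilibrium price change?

Original equilibrium: P* = 86, Q* = 388.
New equilibrium: 818 - 5P = -255 + 8P, so 1073 = 13P and P' = 1073/13; Q' = 818 − 5(1073/13) = 5269/13.
Change in price: 1073/13 − 86 = -45/13.

ΔP = -45/13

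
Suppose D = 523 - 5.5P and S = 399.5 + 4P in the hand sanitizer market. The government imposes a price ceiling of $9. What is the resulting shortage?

Equilibrium price would be P* = 13, so the ceiling at 9 binds.
At P = 9: D = 523 − 5.5(9) = 473.5, S = 399.5 + 4(9) = 435.5.
Shortage = 473.5 − 435.5 = 38.

Shortage = 38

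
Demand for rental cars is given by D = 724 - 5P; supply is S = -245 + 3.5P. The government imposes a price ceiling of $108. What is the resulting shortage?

Shortage = 51

Equilibrium price would be P* = 114, so the ceiling at 108 binds.
At P = 108: D = 724 − 5(108) = 184, S = -245 + 3.5(108) = 133.
Shortage = 184 − 133 = 51.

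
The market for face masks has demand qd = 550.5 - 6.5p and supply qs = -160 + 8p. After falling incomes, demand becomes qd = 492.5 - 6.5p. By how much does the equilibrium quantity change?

Δq = -32

Original equilibrium: p* = 49, q* = 232.
New equilibrium: 492.5 - 6.5p = -160 + 8p, so 652.5 = 14.5p and p' = 45; q' = 492.5 − 6.5(45) = 200.
Change in quantity: 200 − 232 = -32.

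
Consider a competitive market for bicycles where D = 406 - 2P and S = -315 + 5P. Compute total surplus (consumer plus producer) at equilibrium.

Total surplus = 14000

Equilibrium: 406 - 2P = -315 + 5P gives P* = 103, Q* = 200.
Demand choke price: P = 203; supply starts at P = 63.
CS = ½(203 − 103)(200) = 10000; PS = ½(103 − 63)(200) = 4000.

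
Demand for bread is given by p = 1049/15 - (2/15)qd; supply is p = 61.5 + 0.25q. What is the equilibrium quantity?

Set the two price expressions equal: 1049/15 - (2/15)q = 61.5 + 0.25q.
253/30 = (23/60)q, so q* = 22.
p* = 1049/15 − (2/15)(22) = 67.

q* = 22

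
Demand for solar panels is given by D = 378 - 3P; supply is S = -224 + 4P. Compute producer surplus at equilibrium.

Equilibrium: 378 - 3P = -224 + 4P gives P* = 86, Q* = 120.
Supply starts at P = 56 (where S = 0).
PS = ½(86 − 56)(120) = 1800.

Producer surplus = 1800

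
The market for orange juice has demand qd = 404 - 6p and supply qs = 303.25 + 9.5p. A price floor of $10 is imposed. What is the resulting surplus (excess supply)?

Equilibrium price would be p* = 6.5, so the floor at 10 binds.
At p = 10: qd = 344, qs = 398.25.
Surplus = 398.25 − 344 = 54.25.

Surplus = 54.25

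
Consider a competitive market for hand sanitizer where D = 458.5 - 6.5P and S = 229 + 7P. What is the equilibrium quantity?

Q* = 348

Set D = S: 458.5 - 6.5P = 229 + 7P.
229.5 = 13.5P, so P* = 17.
Q* = 458.5 − 6.5(17) = 348.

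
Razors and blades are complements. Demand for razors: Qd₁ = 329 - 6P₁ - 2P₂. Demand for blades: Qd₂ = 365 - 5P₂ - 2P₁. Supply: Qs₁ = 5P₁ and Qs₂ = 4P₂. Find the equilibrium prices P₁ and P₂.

P₁ = 2231/95, P₂ = 3357/95

Market 1: 329 - 6P₁ - 2P₂ = 5P₁ → 11P₁ + 2P₂ = 329.
Market 2: 9P₂ + 2P₁ = 365.
Eliminating P₂: 9×(1) − 2×(2) gives 95P₁ = 2231, so P₁ = 2231/95.
Back-substitute into (2): P₂ = (365 − 2×2231/95) / 9 = 3357/95.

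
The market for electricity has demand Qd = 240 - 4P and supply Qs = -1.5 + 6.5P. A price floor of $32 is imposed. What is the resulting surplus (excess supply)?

Equilibrium price would be P* = 23, so the floor at 32 binds.
At P = 32: Qd = 112, Qs = 206.5.
Surplus = 206.5 − 112 = 94.5.

Surplus = 94.5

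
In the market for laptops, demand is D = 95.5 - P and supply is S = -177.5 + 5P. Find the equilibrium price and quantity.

Set D = S: 95.5 - P = -177.5 + 5P.
273 = 6P, so P* = 45.5.
Q* = 95.5 − 1(45.5) = 50.

P* = 45.5, Q* = 50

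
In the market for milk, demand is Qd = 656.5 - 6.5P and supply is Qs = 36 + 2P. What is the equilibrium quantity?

Q* = 182

Set Qd = Qs: 656.5 - 6.5P = 36 + 2P.
620.5 = 8.5P, so P* = 73.
Q* = 656.5 − 6.5(73) = 182.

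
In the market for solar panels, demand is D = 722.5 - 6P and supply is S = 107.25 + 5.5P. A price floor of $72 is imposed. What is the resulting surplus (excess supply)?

Equilibrium price would be P* = 53.5, so the floor at 72 binds.
At P = 72: D = 290.5, S = 503.25.
Surplus = 503.25 − 290.5 = 212.75.

Surplus = 212.75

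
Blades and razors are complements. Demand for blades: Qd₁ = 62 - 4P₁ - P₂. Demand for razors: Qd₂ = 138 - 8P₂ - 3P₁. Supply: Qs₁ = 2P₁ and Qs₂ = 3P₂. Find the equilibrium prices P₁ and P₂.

P₁ = 544/63, P₂ = 214/21

Market 1: 62 - 4P₁ - P₂ = 2P₁ → 6P₁ + P₂ = 62.
Market 2: 11P₂ + 3P₁ = 138.
Eliminating P₂: 11×(1) − 1×(2) gives 63P₁ = 544, so P₁ = 544/63.
Back-substitute into (2): P₂ = (138 − 3×544/63) / 11 = 214/21.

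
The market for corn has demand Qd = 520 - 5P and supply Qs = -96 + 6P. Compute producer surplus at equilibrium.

Equilibrium: 520 - 5P = -96 + 6P gives P* = 56, Q* = 240.
Supply starts at P = 16 (where Qs = 0).
PS = ½(56 − 16)(240) = 4800.

Producer surplus = 4800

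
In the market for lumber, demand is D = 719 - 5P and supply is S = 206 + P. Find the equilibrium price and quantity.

Set D = S: 719 - 5P = 206 + P.
513 = 6P, so P* = 85.5.
Q* = 719 − 5(85.5) = 291.5.

P* = 85.5, Q* = 291.5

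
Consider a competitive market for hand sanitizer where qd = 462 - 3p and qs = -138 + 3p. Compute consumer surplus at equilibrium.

Equilibrium: 462 - 3p = -138 + 3p gives p* = 100, q* = 162.
Demand choke price (qd = 0): p = 154.
CS = ½(154 − 100)(162) = 4374.

Consumer surplus = 4374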